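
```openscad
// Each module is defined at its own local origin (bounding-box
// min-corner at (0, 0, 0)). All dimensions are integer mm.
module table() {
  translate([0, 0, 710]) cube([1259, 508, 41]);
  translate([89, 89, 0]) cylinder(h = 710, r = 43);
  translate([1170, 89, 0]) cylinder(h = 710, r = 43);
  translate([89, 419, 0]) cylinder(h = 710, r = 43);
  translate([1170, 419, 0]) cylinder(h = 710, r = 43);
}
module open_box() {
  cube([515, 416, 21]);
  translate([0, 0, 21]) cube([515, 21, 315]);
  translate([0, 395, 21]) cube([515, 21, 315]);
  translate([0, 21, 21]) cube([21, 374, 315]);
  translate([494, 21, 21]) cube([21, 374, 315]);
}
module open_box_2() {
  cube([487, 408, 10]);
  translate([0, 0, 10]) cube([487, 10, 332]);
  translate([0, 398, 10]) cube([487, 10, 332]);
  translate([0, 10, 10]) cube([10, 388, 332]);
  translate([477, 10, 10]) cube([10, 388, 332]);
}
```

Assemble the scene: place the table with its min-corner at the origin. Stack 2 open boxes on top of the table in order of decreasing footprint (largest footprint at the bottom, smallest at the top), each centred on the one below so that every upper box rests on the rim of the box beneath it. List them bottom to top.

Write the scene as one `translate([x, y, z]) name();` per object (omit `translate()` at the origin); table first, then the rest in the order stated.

table();
translate([372, 46, 751]) open_box();
translate([386, 50, 1087]) open_box_2();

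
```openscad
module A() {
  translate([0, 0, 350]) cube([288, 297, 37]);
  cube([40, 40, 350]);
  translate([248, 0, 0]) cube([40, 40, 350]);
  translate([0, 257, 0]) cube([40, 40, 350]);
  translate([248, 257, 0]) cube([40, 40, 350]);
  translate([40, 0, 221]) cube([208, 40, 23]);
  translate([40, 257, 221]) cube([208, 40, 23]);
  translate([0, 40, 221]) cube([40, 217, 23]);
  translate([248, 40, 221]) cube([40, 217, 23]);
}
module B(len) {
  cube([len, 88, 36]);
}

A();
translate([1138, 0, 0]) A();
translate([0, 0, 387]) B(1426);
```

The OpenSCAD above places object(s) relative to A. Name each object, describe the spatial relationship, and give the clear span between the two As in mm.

Second stool starts at x = 1138; first ends at x = 288; clear span = 1138 − 288 = 850 mm.

A is a stool. B is a beam. A beam spans the tops of two stools. The clear span between the two stools is 850 mm.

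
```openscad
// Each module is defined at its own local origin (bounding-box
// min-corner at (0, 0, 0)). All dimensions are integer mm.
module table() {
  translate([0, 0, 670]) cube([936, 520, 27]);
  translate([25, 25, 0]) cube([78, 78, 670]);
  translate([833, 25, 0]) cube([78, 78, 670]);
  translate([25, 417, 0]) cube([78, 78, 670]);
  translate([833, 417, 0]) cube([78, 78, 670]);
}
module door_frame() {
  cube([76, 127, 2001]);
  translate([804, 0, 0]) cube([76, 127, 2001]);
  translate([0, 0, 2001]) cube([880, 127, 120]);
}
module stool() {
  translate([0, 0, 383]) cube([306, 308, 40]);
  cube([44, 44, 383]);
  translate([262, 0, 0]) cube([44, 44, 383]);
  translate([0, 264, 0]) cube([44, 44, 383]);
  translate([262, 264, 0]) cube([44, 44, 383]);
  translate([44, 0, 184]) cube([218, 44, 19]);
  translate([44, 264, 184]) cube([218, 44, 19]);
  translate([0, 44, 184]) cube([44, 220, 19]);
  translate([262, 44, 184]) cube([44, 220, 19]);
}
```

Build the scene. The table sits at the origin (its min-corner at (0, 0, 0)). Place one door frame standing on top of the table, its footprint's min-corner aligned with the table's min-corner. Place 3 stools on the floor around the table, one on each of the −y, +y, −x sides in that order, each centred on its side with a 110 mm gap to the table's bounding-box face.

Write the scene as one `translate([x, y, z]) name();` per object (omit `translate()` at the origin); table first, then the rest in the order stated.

table();
translate([0, 0, 697]) door_frame();
translate([315, -418, 0]) stool();
translate([315, 630, 0]) stool();
translate([-416, 106, 0]) stool();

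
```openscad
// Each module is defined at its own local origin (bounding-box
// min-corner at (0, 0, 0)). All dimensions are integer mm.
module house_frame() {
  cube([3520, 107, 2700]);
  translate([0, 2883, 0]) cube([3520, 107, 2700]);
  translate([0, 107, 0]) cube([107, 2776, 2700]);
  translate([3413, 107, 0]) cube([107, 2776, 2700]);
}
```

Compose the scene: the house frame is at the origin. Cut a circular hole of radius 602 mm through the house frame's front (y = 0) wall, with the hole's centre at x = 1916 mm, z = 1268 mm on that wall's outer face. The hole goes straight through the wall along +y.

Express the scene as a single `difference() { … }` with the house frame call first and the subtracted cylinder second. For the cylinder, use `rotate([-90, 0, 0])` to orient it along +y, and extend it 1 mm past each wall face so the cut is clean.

difference() {
  house_frame();
  translate([1916, -1, 1268]) rotate([-90, 0, 0]) cylinder(h = 109, r = 602);
}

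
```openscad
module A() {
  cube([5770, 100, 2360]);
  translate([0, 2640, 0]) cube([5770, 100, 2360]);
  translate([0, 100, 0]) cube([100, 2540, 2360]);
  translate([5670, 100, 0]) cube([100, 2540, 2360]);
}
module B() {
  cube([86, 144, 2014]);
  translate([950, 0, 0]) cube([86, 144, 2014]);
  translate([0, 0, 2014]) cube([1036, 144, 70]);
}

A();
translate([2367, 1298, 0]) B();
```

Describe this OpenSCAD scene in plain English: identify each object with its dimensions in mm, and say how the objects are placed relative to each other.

A is a box-shaped house frame (walls only): outside footprint 5770×2740 mm, wall height 2360 mm, wall thickness 100 mm. The two y-facing walls run the full x-width; the two x-facing walls fit between the inner faces of the y-facing walls.

B is a door frame. The clear opening is 864 mm wide and 2014 mm high. Two 86 mm wide jambs, 144 mm deep, stand either side of the opening from the floor to the top of the opening. A 70 mm thick head sits across the top of both jambs, spanning the full outside width of the frame.

The door frame sits inside the house frame, centred.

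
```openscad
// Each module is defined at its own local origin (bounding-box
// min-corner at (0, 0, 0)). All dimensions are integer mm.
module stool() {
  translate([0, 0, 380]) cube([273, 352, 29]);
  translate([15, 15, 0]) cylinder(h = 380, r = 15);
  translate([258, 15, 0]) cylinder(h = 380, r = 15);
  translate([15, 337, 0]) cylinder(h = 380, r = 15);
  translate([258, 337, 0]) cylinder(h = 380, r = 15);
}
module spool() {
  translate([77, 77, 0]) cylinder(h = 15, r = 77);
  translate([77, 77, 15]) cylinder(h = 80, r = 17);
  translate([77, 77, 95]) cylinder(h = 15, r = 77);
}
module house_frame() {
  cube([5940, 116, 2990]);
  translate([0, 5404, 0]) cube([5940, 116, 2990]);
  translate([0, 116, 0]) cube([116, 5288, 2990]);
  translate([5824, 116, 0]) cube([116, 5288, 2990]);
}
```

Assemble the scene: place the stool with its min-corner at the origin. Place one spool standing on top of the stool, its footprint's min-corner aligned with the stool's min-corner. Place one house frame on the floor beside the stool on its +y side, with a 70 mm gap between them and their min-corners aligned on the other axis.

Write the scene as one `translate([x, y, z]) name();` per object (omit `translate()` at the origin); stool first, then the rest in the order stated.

stool();
translate([0, 0, 409]) spool();
translate([0, 422, 0]) house_frame();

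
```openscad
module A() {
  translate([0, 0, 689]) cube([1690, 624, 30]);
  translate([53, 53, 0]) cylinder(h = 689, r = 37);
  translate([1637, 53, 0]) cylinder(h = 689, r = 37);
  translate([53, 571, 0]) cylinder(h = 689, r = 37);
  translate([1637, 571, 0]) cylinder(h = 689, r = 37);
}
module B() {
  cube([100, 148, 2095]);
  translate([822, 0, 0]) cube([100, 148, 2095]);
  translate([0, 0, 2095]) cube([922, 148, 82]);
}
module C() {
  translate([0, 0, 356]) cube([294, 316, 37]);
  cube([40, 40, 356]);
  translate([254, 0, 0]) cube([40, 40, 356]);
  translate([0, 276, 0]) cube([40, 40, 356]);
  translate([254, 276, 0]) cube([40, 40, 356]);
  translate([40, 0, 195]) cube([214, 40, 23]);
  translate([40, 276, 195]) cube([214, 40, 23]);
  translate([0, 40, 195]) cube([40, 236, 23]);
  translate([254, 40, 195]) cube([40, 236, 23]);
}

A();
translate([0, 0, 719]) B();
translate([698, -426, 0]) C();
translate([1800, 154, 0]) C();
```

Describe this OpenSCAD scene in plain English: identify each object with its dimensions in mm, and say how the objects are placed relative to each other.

A is a table with a 1690×624 mm rectangular top, 30 mm thick, top surface at z = 719 mm, supported by four round legs of 74 mm diameter, each leg's bounding box inset 16 mm from the nearest pair of top edges, running from the floor.

B is a door frame. The clear opening is 722 mm wide and 2095 mm high. Two 100 mm wide jambs, 148 mm deep, stand either side of the opening from the floor to the top of the opening. A 82 mm thick head sits across the top of both jambs, spanning the full outside width of the frame.

C is a four-legged stool. The seat is 294×316 mm, 37 mm thick, top at z = 393 mm. It stands on four square legs, each 40×40 mm in cross-section, from z = 0 to the seat underside, each flush with a corner of the seat. Four stretchers, 40 mm wide and 23 mm tall, connect adjacent legs with their undersides at z = 195 mm, each running between the inner faces of the legs it joins and aligned with the legs' outer faces on the other axis.

The door frame is on top of the table. Two stools sit around the table at the −y, +x sides.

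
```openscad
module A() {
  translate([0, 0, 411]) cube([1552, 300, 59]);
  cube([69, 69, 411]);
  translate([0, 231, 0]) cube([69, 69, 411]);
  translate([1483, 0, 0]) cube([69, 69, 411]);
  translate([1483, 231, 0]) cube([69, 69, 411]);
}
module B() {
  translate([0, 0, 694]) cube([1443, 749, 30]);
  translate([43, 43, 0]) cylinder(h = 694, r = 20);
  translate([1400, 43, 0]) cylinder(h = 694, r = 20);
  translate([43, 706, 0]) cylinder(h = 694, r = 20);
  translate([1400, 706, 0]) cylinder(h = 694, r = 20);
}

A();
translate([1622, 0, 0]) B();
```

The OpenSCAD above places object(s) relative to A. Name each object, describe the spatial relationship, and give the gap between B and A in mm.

A is a bench. B is a table. The table is on the floor beside the bench on its +x side. The gap between the table and the bench is 70 mm.

The table's nearest face is 70 mm from the bench's +x face.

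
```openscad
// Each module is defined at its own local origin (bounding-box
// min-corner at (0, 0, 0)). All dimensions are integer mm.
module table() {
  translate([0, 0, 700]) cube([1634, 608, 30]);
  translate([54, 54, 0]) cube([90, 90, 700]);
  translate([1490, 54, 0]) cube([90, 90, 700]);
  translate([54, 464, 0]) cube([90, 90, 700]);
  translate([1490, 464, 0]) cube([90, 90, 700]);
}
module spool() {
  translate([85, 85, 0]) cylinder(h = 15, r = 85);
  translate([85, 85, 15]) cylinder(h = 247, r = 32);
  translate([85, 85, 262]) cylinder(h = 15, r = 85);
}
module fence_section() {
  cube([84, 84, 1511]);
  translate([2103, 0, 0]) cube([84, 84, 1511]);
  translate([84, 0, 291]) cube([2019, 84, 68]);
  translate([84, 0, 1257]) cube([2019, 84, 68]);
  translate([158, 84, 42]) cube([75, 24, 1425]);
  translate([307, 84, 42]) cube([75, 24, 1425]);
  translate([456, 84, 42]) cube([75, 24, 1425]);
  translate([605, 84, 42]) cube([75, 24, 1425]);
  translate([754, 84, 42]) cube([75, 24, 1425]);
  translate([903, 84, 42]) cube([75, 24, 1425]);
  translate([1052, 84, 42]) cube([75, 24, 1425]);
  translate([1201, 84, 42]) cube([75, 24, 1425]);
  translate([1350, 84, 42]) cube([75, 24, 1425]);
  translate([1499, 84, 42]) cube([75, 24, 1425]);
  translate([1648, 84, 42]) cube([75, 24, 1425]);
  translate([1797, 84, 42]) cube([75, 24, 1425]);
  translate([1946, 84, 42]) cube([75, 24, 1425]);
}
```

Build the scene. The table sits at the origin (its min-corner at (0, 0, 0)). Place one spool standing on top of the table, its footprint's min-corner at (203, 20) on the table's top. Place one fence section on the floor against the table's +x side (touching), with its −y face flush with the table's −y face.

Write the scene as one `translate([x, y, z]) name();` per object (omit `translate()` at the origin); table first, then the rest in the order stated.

table();
translate([203, 20, 730]) spool();
translate([1634, 0, 0]) fence_section();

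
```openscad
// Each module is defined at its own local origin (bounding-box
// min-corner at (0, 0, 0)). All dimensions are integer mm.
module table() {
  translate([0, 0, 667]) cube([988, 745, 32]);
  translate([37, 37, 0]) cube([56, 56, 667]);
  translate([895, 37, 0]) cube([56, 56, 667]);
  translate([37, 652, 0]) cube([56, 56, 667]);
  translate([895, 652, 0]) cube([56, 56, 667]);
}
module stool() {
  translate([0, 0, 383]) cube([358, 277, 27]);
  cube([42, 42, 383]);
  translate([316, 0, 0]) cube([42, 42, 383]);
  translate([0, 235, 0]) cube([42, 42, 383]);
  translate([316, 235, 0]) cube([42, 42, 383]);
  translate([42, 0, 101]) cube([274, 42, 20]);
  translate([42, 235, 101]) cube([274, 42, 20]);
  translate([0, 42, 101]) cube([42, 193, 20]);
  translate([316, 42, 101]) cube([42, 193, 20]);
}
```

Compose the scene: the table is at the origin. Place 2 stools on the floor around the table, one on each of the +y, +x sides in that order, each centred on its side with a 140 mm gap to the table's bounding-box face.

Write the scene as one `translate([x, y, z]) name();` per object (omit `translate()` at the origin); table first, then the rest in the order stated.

table();
translate([315, 885, 0]) stool();
translate([1128, 234, 0]) stool();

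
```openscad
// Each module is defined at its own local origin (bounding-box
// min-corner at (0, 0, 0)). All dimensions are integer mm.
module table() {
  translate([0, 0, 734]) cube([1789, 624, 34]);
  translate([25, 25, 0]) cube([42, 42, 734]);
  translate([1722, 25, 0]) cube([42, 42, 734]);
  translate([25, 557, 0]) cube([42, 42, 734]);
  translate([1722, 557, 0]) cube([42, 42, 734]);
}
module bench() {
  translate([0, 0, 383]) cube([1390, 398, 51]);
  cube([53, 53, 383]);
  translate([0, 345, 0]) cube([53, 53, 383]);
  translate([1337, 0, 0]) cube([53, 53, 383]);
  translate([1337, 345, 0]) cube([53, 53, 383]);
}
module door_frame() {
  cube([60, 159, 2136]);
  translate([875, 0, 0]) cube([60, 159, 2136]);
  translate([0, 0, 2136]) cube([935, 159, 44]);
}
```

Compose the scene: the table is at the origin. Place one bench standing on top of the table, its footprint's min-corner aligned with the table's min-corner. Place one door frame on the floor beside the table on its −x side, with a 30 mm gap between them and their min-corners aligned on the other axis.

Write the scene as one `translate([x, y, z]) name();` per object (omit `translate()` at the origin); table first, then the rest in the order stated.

table();
translate([0, 0, 768]) bench();
translate([-965, 0, 0]) door_frame();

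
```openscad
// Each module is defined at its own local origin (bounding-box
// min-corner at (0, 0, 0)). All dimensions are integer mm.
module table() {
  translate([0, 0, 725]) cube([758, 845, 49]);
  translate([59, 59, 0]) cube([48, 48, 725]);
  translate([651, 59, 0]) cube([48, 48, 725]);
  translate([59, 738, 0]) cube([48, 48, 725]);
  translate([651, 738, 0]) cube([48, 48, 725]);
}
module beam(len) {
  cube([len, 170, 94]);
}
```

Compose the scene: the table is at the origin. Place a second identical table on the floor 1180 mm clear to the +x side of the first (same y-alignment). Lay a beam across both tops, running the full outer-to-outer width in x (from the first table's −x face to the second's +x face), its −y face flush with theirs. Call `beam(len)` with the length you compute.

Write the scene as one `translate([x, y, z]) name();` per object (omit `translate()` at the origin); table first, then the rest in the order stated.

table();
translate([1938, 0, 0]) table();
translate([0, 0, 774]) beam(2696);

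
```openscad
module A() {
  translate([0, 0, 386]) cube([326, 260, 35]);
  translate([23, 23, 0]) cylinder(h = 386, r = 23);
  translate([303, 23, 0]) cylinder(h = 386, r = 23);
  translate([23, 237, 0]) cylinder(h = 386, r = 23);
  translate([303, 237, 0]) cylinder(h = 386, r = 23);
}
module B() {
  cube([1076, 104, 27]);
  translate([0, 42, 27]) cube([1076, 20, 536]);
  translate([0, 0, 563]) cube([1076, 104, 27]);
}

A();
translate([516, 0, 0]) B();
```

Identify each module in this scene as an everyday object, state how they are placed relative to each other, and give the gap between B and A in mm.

A is a stool. B is an I-beam. The I-beam is on the floor beside the stool on its +x side. The gap between the I-beam and the stool is 190 mm.

The I-beam's nearest face is 190 mm from the stool's +x face.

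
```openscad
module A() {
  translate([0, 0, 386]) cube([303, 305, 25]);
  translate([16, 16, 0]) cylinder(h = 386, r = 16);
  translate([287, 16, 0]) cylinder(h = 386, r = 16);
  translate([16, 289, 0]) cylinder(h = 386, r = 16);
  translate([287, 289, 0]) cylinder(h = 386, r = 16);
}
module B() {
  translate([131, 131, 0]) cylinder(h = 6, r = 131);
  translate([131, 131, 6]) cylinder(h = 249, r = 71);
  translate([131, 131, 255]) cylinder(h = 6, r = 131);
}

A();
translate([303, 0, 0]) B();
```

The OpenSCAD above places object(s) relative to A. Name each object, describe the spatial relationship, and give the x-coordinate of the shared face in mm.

A is a stool. B is a spool. The spool is against the stool's +x side, with their −y faces flush. The x-coordinate of the shared face is 303 mm.

The stool's +x face and the spool's −x face are both at x = 303 mm.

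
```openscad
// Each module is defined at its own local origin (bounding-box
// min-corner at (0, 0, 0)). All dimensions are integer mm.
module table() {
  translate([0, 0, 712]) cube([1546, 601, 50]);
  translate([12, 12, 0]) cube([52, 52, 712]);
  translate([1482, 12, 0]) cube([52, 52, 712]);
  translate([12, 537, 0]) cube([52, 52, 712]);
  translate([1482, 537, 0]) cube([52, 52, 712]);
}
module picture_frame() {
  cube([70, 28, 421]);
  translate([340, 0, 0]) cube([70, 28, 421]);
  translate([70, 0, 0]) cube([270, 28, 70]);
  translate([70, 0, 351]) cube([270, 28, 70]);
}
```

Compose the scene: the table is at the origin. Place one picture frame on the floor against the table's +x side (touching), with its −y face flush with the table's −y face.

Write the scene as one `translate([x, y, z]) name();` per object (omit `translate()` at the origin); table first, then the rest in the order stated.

table();
translate([1546, 0, 0]) picture_frame();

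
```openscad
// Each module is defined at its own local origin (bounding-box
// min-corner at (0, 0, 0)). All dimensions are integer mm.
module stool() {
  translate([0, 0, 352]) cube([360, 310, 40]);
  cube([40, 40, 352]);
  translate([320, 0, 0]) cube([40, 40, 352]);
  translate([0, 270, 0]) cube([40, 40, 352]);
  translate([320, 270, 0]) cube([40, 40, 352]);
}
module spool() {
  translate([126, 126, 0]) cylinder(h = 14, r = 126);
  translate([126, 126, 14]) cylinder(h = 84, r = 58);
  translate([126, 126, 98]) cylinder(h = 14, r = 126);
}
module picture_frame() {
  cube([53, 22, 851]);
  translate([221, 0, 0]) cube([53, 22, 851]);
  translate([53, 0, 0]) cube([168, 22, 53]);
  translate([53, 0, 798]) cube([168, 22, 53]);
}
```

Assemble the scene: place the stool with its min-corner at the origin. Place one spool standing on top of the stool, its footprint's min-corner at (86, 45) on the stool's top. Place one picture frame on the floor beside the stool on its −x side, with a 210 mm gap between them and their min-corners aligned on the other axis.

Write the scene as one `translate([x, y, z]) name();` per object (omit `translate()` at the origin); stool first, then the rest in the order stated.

stool();
translate([86, 45, 392]) spool();
translate([-484, 0, 0]) picture_frame();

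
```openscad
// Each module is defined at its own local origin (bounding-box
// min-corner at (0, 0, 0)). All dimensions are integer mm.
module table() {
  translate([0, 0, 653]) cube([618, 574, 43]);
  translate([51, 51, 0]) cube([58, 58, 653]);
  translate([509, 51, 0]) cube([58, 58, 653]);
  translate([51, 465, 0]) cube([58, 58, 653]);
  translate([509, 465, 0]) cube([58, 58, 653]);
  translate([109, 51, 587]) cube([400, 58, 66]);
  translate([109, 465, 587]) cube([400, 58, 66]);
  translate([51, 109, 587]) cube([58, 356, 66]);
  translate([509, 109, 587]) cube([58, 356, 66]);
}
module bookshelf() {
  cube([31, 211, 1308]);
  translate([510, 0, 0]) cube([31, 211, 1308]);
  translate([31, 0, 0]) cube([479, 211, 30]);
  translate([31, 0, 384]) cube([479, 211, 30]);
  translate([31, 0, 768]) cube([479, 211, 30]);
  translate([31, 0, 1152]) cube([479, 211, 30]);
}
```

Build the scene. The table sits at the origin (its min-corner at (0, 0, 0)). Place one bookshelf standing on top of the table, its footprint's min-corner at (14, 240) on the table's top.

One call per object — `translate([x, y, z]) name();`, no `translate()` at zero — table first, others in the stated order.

table();
translate([14, 240, 696]) bookshelf();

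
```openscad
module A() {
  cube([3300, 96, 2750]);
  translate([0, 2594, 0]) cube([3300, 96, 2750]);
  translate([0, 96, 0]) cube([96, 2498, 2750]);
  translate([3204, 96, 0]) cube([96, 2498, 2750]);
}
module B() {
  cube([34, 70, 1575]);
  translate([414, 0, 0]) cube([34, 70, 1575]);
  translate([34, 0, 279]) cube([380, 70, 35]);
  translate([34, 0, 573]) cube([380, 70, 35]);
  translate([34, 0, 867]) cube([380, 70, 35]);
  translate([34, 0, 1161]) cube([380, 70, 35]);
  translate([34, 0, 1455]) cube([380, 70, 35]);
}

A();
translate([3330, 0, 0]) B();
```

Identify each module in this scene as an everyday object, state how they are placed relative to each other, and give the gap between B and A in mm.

A is a house frame. B is a ladder. The ladder is on the floor beside the house frame on its +x side. The gap between the ladder and the house frame is 30 mm.

The ladder's nearest face is 30 mm from the house frame's +x face.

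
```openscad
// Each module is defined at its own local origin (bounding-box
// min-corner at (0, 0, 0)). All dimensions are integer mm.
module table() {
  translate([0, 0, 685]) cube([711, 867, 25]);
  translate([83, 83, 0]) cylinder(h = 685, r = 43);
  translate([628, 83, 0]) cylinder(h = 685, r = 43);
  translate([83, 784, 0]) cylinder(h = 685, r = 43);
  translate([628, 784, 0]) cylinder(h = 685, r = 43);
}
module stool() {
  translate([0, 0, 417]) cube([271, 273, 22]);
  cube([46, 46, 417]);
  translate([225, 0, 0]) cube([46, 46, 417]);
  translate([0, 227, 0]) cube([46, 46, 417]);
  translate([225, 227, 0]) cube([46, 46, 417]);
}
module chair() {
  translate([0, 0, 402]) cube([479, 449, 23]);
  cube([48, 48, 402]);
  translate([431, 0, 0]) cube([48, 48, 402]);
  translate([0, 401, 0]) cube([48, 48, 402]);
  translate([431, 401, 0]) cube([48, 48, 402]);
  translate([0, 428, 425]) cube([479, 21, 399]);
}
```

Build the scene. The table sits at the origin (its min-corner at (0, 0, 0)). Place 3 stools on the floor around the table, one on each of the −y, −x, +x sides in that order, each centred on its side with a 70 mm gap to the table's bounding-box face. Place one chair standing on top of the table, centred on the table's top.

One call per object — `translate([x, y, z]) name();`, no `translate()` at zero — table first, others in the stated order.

table();
translate([220, -343, 0]) stool();
translate([-341, 297, 0]) stool();
translate([781, 297, 0]) stool();
translate([116, 209, 710]) chair();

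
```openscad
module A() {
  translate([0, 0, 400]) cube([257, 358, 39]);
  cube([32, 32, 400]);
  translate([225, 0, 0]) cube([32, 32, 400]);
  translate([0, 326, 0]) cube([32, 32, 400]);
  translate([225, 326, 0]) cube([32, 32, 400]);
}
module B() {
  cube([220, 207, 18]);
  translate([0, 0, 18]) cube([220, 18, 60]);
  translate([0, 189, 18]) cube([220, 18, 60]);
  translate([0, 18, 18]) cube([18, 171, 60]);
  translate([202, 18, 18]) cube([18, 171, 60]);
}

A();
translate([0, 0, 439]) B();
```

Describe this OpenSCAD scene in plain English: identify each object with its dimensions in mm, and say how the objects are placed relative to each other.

A is a four-legged stool. The seat is 257×358 mm, 39 mm thick, top at z = 439 mm. It stands on four square legs, each 32×32 mm in cross-section, from z = 0 to the seat underside, each flush with a corner of the seat.

B is an open storage box with external size 220×207×78 mm and wall thickness 18 mm (the base is also 18 mm thick). The base covers the whole footprint; the four walls stand on the base, with the y-facing walls full-width and the x-facing walls fitting between their inner faces.

The open box is on top of the stool.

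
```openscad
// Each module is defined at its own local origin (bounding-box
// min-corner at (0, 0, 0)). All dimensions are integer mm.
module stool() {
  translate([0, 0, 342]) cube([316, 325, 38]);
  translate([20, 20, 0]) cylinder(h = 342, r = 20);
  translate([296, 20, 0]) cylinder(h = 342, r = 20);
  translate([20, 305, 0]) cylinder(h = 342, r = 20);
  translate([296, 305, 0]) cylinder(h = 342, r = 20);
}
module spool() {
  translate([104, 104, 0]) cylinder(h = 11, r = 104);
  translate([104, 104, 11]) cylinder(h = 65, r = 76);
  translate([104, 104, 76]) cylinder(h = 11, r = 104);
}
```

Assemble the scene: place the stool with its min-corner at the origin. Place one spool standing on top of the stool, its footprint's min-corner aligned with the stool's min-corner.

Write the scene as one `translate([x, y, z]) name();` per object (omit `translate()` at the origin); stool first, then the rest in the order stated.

stool();
translate([0, 0, 380]) spool();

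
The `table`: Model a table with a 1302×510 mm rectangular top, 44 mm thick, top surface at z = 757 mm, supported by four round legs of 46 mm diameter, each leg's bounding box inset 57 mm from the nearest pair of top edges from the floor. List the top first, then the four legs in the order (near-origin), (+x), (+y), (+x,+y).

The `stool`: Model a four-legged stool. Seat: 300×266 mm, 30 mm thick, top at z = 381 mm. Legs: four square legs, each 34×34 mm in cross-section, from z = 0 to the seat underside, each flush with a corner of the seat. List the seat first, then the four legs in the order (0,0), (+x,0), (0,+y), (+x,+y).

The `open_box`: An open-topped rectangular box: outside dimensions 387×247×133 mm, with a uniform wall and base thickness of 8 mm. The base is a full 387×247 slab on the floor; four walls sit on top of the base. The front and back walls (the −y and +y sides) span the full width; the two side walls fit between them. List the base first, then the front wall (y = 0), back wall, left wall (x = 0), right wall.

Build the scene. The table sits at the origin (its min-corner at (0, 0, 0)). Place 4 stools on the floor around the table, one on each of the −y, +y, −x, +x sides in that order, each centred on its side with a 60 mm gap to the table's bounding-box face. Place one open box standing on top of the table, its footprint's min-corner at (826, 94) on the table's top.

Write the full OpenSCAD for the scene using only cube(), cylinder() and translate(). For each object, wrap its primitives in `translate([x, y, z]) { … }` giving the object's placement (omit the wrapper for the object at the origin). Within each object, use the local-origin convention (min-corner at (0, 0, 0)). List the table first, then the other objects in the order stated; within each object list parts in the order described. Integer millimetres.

translate([0, 0, 713]) cube([1302, 510, 44]);
translate([80, 80, 0]) cylinder(h = 713, r = 23);
translate([1222, 80, 0]) cylinder(h = 713, r = 23);
translate([80, 430, 0]) cylinder(h = 713, r = 23);
translate([1222, 430, 0]) cylinder(h = 713, r = 23);
translate([501, -326, 0]) {
  translate([0, 0, 351]) cube([300, 266, 30]);
  cube([34, 34, 351]);
  translate([266, 0, 0]) cube([34, 34, 351]);
  translate([0, 232, 0]) cube([34, 34, 351]);
  translate([266, 232, 0]) cube([34, 34, 351]);
}
translate([501, 570, 0]) {
  translate([0, 0, 351]) cube([300, 266, 30]);
  cube([34, 34, 351]);
  translate([266, 0, 0]) cube([34, 34, 351]);
  translate([0, 232, 0]) cube([34, 34, 351]);
  translate([266, 232, 0]) cube([34, 34, 351]);
}
translate([-360, 122, 0]) {
  translate([0, 0, 351]) cube([300, 266, 30]);
  cube([34, 34, 351]);
  translate([266, 0, 0]) cube([34, 34, 351]);
  translate([0, 232, 0]) cube([34, 34, 351]);
  translate([266, 232, 0]) cube([34, 34, 351]);
}
translate([1362, 122, 0]) {
  translate([0, 0, 351]) cube([300, 266, 30]);
  cube([34, 34, 351]);
  translate([266, 0, 0]) cube([34, 34, 351]);
  translate([0, 232, 0]) cube([34, 34, 351]);
  translate([266, 232, 0]) cube([34, 34, 351]);
}
translate([826, 94, 757]) {
  cube([387, 247, 8]);
  translate([0, 0, 8]) cube([387, 8, 125]);
  translate([0, 239, 8]) cube([387, 8, 125]);
  translate([0, 8, 8]) cube([8, 231, 125]);
  translate([379, 8, 8]) cube([8, 231, 125]);
}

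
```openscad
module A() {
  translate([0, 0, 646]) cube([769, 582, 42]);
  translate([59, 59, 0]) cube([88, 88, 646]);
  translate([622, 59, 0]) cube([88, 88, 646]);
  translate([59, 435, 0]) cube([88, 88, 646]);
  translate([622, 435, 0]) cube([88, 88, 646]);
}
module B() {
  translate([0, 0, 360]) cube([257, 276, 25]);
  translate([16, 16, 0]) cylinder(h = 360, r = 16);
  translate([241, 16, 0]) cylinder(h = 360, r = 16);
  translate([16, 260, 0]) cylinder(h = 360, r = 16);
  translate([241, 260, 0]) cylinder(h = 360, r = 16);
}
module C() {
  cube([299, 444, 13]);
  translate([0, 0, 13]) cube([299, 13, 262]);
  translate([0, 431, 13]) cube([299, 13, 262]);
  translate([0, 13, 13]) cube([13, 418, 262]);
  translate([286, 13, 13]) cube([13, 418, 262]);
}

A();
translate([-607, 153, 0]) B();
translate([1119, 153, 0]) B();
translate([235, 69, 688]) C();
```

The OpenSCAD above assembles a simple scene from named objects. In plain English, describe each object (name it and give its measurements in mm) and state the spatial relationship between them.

A is a rectangular dining table. The top is 769×582×42 mm with its upper surface at z = 688 mm. It stands on four 88×88 mm square legs, each inset 59 mm from the nearest pair of top edges, running from the floor to the underside of the top.

B is a four-legged stool. The seat is 257×276 mm, 25 mm thick, top at z = 385 mm. It stands on four round legs, each 32 mm in diameter, from z = 0 to the seat underside, each leg's axis is inset half a diameter from the nearest pair of seat edges (so the leg's bounding box is flush with the corner).

C is an open storage box with external size 299×444×275 mm and wall thickness 13 mm (the base is also 13 mm thick). The base covers the whole footprint; the four walls stand on the base, with the y-facing walls full-width and the x-facing walls fitting between their inner faces.

Two stools sit around the table at the −x, +x sides. The open box is on top of the table, centred.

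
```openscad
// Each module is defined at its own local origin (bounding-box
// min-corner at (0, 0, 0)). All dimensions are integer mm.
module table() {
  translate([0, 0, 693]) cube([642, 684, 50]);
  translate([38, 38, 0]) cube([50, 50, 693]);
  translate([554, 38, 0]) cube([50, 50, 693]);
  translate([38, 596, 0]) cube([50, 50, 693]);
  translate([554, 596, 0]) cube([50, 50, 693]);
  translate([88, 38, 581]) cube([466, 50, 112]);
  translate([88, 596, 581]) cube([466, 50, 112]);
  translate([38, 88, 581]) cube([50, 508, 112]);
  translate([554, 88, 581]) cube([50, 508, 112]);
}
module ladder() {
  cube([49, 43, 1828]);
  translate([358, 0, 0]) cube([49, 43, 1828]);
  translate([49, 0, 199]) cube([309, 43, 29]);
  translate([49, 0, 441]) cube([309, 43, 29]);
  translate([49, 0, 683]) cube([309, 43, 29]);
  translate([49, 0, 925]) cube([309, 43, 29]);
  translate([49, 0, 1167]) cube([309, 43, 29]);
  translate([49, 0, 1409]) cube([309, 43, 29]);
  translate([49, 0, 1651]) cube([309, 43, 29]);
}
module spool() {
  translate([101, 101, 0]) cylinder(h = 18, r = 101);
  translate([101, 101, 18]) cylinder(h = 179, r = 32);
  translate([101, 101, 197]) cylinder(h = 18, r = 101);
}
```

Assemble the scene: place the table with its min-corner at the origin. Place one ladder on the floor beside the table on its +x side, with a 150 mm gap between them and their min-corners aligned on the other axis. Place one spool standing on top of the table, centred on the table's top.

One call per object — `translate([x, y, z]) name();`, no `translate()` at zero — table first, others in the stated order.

table();
translate([792, 0, 0]) ladder();
translate([220, 241, 743]) spool();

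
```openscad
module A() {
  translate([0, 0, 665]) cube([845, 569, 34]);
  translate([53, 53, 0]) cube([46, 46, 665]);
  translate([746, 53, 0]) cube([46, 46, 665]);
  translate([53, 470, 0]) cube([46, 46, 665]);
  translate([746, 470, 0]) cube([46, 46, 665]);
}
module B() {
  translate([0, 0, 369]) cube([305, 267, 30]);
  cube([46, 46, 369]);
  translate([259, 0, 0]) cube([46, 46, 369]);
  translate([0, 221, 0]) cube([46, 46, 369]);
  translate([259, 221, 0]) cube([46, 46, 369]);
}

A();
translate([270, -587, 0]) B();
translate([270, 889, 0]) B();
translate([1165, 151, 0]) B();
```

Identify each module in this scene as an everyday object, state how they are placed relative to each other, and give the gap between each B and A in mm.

A is a table. B is a stool. Three stools sit around the table at the −y, +y, +x sides. The gap between each stool and the table is 320 mm.

Each stool's nearest face is 320 mm from the table's bounding box.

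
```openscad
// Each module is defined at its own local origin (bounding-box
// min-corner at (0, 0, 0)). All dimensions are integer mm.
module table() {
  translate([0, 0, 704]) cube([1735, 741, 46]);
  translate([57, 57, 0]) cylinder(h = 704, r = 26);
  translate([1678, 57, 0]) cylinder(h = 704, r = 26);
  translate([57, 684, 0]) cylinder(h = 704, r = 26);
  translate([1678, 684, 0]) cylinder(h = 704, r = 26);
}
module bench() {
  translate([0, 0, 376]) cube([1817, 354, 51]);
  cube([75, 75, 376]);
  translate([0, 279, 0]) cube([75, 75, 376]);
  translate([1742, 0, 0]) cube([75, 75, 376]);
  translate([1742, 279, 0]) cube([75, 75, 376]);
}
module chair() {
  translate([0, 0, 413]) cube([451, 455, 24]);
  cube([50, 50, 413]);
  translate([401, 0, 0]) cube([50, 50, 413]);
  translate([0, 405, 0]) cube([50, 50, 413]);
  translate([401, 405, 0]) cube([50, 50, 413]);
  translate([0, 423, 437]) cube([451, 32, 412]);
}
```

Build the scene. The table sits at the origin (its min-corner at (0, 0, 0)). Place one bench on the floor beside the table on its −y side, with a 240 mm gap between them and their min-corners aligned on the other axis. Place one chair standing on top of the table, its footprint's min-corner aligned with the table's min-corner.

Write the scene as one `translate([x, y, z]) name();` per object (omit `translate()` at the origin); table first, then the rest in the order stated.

table();
translate([0, -594, 0]) bench();
translate([0, 0, 750]) chair();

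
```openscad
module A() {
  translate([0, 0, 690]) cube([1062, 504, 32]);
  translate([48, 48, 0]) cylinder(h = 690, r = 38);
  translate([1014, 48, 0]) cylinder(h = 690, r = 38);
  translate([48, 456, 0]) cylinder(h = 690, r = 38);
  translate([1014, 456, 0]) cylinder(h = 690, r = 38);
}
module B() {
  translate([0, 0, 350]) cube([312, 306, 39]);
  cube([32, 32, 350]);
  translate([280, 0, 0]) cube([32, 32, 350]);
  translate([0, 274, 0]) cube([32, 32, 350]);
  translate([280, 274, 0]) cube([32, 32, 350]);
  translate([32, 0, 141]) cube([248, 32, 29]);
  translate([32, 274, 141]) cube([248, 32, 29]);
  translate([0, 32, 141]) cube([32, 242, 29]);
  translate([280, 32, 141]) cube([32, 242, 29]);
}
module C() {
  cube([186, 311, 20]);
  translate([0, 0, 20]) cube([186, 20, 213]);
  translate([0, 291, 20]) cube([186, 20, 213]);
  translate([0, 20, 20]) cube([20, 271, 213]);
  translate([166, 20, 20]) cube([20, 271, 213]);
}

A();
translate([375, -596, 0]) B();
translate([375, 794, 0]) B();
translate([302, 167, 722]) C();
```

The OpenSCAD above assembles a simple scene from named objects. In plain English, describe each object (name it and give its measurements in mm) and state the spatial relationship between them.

A is a rectangular dining table. The top is 1062×504×32 mm with its upper surface at z = 722 mm. It stands on four round legs of 76 mm diameter, each leg's bounding box inset 10 mm from the nearest pair of top edges, running from the floor to the underside of the top.

B is a four-legged stool. The seat is 312×306 mm, 39 mm thick, top at z = 389 mm. It stands on four square legs, each 32×32 mm in cross-section, from z = 0 to the seat underside, each flush with a corner of the seat. Four stretchers, 32 mm wide and 29 mm tall, connect adjacent legs with their undersides at z = 141 mm, each running between the inner faces of the legs it joins and aligned with the legs' outer faces on the other axis.

C is an open-topped rectangular box: outside dimensions 186×311×233 mm, with a uniform wall and base thickness of 20 mm. The base is a full 186×311 slab on the floor; four walls sit on top of the base. The front and back walls (the −y and +y sides) span the full width; the two side walls fit between them.

Two stools sit around the table at the −y, +y sides. The open box is on top of the table.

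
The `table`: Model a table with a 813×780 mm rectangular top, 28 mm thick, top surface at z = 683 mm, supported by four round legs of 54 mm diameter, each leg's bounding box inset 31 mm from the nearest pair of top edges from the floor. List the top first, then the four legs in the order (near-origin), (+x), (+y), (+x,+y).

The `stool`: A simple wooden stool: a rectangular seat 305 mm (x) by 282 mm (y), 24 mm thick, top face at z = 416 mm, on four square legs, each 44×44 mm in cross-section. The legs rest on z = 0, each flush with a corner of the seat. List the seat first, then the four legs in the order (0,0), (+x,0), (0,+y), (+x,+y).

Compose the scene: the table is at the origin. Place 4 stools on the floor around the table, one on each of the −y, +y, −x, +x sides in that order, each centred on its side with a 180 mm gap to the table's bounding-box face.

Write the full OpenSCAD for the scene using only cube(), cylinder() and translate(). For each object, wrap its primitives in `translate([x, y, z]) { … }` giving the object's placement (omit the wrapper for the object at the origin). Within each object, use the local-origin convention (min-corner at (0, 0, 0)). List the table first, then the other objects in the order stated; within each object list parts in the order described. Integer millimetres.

translate([0, 0, 655]) cube([813, 780, 28]);
translate([58, 58, 0]) cylinder(h = 655, r = 27);
translate([755, 58, 0]) cylinder(h = 655, r = 27);
translate([58, 722, 0]) cylinder(h = 655, r = 27);
translate([755, 722, 0]) cylinder(h = 655, r = 27);
translate([254, -462, 0]) {
  translate([0, 0, 392]) cube([305, 282, 24]);
  cube([44, 44, 392]);
  translate([261, 0, 0]) cube([44, 44, 392]);
  translate([0, 238, 0]) cube([44, 44, 392]);
  translate([261, 238, 0]) cube([44, 44, 392]);
}
translate([254, 960, 0]) {
  translate([0, 0, 392]) cube([305, 282, 24]);
  cube([44, 44, 392]);
  translate([261, 0, 0]) cube([44, 44, 392]);
  translate([0, 238, 0]) cube([44, 44, 392]);
  translate([261, 238, 0]) cube([44, 44, 392]);
}
translate([-485, 249, 0]) {
  translate([0, 0, 392]) cube([305, 282, 24]);
  cube([44, 44, 392]);
  translate([261, 0, 0]) cube([44, 44, 392]);
  translate([0, 238, 0]) cube([44, 44, 392]);
  translate([261, 238, 0]) cube([44, 44, 392]);
}
translate([993, 249, 0]) {
  translate([0, 0, 392]) cube([305, 282, 24]);
  cube([44, 44, 392]);
  translate([261, 0, 0]) cube([44, 44, 392]);
  translate([0, 238, 0]) cube([44, 44, 392]);
  translate([261, 238, 0]) cube([44, 44, 392]);
}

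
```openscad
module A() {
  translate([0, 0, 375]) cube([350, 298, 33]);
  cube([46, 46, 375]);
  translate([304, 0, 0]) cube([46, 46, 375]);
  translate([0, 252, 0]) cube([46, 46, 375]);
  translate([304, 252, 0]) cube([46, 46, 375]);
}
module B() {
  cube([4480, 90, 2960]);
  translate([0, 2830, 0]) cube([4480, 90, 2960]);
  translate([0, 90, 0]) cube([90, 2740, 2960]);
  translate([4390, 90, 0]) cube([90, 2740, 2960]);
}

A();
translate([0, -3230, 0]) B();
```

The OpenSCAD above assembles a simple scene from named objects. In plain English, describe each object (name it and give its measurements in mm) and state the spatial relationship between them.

A is a four-legged stool. The seat is 350×298 mm, 33 mm thick, top at z = 408 mm. It stands on four square legs, each 46×46 mm in cross-section, from z = 0 to the seat underside, each flush with a corner of the seat.

B is a box-shaped house frame (walls only): outside footprint 4480×2920 mm, wall height 2960 mm, wall thickness 90 mm. The two y-facing walls run the full x-width; the two x-facing walls fit between the inner faces of the y-facing walls.

The house frame is on the floor beside the stool on its −y side.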